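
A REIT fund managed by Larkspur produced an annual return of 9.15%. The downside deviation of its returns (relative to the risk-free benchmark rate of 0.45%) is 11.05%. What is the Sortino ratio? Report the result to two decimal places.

Sortino = (Rp − Rf) / σd = (9.15% − 0.45%) / 11.05% = 8.70% / 11.05% = 0.7873

0.79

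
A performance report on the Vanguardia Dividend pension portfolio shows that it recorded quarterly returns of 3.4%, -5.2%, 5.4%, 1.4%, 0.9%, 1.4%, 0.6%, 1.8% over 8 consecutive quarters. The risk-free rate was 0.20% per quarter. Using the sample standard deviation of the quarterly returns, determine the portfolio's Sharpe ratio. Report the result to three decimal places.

0.334

μ = (3.4 − 5.2 + 5.4 + 1.4 + 0.9 + 1.4 + 0.6 + 1.8) / 8 = 1.2125%
Σ(r − μ)² = (3.4 − 1.2125)² + (-5.2 − 1.2125)² + … = 64.3288
σ = √[64.3288 / 7] = 3.0315%
Sharpe = (μ − rf) / σ = (1.2125 − 0.2) / 3.0315 = 1.0125 / 3.0315 = 0.3340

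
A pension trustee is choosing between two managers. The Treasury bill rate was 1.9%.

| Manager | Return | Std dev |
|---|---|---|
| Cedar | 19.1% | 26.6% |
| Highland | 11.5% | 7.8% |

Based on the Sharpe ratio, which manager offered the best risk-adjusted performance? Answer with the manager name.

Highland

Cedar: Sharpe ratio = (19.1% − 1.9%) / 26.6% = 0.647
Highland: Sharpe ratio = (11.5% − 1.9%) / 7.8% = 1.231
Highest: Highland (1.231).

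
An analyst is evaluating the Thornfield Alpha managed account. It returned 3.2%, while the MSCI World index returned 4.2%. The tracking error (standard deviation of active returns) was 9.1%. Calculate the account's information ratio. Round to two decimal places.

-0.11

IR = (Rp − Rb) / TE = (3.2% − 4.2%) / 9.1% = -1.00% / 9.1% = -0.1099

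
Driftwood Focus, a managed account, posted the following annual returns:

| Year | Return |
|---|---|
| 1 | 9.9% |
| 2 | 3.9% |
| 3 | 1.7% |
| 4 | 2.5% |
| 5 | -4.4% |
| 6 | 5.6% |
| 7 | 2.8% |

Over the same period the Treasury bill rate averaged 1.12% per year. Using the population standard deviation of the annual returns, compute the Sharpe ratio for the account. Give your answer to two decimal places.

0.51

r̄ = (9.9 + 3.9 + 1.7 + 2.5 − 4.4 + 5.6 + 2.8) / 7 = 3.1429%
Population σ = √[Σ(r − r̄)² / 7] = √[111.7771 / 7] = √15.9682 = 3.9960%
Sharpe = (r̄ − rf) / σ = (3.1429 − 1.12) / 3.9960 = 2.0229 / 3.9960 = 0.5062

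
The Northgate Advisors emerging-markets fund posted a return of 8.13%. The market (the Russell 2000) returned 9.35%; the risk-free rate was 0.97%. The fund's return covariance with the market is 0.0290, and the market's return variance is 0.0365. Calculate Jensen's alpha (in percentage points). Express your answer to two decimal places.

0.50

β = Cov / Var = 0.0290 / 0.0365 = 0.7945
E[R] = Rf + β(Rm − Rf) = 0.97% + 0.7945 × (9.35% − 0.97%) = 7.6279%
α = Rp − E[R] = 8.13% − 7.6279% = 0.5021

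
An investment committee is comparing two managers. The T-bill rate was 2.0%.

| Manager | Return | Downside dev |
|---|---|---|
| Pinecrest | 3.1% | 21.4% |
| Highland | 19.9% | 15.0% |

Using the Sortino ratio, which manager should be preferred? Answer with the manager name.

Pinecrest: Sortino ratio = (3.1% − 2.0%) / 21.4% = 0.051
Highland: Sortino ratio = (19.9% − 2.0%) / 15.0% = 1.193
Highest: Highland (1.193).

Highland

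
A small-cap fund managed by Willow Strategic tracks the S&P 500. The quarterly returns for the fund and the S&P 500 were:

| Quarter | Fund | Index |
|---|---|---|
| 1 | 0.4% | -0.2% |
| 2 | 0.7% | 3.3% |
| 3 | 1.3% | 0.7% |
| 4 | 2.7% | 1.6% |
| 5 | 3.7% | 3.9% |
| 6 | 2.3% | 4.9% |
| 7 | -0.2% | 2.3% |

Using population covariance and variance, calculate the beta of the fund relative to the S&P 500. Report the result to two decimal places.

0.36

r̄p = 1.5571%,  r̄m = 2.3571%
Cov = Σ(rp − r̄p)(rm − r̄m) / 7 = 1.0010
Var(rm) = Σ(rm − r̄m)² / 7 = 2.7996
β = Cov / Var = 1.0010 / 2.7996 = 0.3576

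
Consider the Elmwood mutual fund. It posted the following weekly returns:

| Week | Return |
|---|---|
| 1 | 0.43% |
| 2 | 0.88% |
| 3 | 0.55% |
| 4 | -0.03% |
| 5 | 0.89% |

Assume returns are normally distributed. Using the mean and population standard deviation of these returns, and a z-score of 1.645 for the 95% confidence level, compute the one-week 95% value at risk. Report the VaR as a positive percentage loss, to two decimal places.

0.01

μ = (0.43 + 0.88 + 0.55 − 0.03 + 0.89) / 5 = 2.720 / 5 = 0.5440%
Population σ = √[Σ(r − μ)² / 5] = √[0.5751 / 5] = √0.1150 = 0.3391%
VaR = −(μ − z·σ) = −(0.5440 − 1.645 × 0.3391) = −(-0.0138) = 0.0138%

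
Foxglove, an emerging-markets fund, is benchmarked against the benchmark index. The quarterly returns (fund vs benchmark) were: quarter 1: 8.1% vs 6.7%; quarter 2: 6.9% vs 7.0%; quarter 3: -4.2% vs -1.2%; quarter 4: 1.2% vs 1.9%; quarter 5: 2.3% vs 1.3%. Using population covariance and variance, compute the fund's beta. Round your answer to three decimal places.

1.324

r̄p = 2.8600%,  r̄m = 3.1400%
Cov = Σ(rp − r̄p)(rm − r̄m) / 5 = 13.5956
Var(rm) = Σ(rm − r̄m)² / 5 = 10.2664
β = Cov / Var = 13.5956 / 10.2664 = 1.3243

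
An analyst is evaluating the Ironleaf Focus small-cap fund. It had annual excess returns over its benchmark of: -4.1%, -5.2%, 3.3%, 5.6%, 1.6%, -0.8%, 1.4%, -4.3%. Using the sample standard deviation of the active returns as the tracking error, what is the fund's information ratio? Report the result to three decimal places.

r̄ = (-4.1 − 5.2 + 3.3 + 5.6 + 1.6 − 0.8 + 1.4 − 4.3) / 8 = -2.50 / 8 = -0.3125%
Σ(r − r̄)² = (-4.1 − (-0.3125))² + (-5.2 − (-0.3125))² + … = 108.9688
σ = √[108.9688 / 7] = 3.9455%
IR = r̄ / tracking error = -0.3125 / 3.9455 = -0.0792

-0.079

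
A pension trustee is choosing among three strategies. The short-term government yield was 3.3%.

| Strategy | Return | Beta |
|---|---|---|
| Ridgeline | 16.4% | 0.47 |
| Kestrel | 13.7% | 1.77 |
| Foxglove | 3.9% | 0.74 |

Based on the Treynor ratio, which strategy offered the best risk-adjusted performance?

Ridgeline: Treynor = (16.4% − 3.3%) / 0.47 = 27.872
Kestrel: Treynor = (13.7% − 3.3%) / 1.77 = 5.876
Foxglove: Treynor = (3.9% − 3.3%) / 0.74 = 0.811
Highest: Ridgeline (27.872).

Ridgeline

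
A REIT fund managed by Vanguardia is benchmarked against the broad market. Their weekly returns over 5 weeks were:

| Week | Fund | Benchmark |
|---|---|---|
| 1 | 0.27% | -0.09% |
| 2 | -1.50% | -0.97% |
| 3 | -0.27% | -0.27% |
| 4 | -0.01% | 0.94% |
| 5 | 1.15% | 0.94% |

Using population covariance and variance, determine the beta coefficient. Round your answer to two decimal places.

0.96

r̄p = -0.0720%,  r̄m = 0.1100%
Cov = Σ(rp − r̄p)(rm − r̄m) / 5 = 0.5230
Var(rm) = Σ(rm − r̄m)² / 5 = 0.5457
β = Cov / Var = 0.5230 / 0.5457 = 0.9584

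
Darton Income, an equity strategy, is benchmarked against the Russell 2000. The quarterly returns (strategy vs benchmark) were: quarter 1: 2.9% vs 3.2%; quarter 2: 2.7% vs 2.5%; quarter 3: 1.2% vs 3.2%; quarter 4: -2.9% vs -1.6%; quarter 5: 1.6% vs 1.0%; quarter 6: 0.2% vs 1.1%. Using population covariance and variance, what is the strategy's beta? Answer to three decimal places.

1.037

r̄p = 0.9500%,  r̄m = 1.5667%
Cov = Σ(rp − r̄p)(rm − r̄m) / 6 = 2.9000
Var(rm) = Σ(rm − r̄m)² / 6 = 2.7956
β = Cov / Var = 2.9000 / 2.7956 = 1.0373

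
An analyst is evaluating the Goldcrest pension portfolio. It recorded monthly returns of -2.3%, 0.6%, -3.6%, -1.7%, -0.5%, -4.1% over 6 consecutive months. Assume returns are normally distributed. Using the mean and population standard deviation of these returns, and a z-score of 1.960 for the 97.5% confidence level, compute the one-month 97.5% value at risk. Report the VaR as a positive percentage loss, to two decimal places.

5.15

r̄ = (-2.3 + 0.6 − 3.6 − 1.7 − 0.5 − 4.1) / 6 = -1.9333%
Population σ = √[Σ(r − r̄)² / 6] = √[16.1333 / 6] = √2.6889 = 1.6398%
VaR = −(r̄ − z·σ) = −(-1.9333 − 1.960 × 1.6398) = −(-5.1473) = 5.1473%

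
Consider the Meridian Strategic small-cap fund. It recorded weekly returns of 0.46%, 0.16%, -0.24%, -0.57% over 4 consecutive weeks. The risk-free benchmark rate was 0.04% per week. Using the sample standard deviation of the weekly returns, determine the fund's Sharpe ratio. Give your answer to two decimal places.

r̄ = (0.46 + 0.16 − 0.24 − 0.57) / 4 = -0.0475%
Σ(r − r̄)² = (0.46 − (-0.0475))² + (0.16 − (-0.0475))² + … = 0.6107
sample σ = √(0.6107 / 3) = √0.2036 = 0.4512%
Sharpe = (r̄ − rf) / σ = (-0.0475 − 0.04) / 0.4512 = -0.0875 / 0.4512 = -0.1939

-0.19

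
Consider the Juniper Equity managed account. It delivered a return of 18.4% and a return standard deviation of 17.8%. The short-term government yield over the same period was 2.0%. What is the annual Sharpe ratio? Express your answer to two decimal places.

0.92

Sharpe = (Rp − Rf) / σp = (18.4% − 2.0%) / 17.8% = 16.40% / 17.8% = 0.9213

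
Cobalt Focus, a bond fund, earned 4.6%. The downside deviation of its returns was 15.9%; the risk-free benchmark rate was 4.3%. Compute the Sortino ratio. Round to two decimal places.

0.02

Sortino = (Rp − Rf) / σd = (4.6% − 4.3%) / 15.9% = 0.30% / 15.9% = 0.0189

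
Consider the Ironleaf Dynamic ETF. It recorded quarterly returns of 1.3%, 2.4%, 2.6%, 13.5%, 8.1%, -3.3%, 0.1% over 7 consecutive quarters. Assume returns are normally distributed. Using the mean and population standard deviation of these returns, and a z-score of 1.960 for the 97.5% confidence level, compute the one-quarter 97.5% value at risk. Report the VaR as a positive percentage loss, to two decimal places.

6.57

r̄ = (1.3 + 2.4 + 2.6 + 13.5 + 8.1 − 3.3 + 0.1) / 7 = 24.70 / 7 = 3.5286%
Population σ = √[Σ(r − r̄)² / 7] = √[185.8143 / 7] = √26.5449 = 5.1522%
VaR = −(r̄ − z·σ) = −(3.5286 − 1.960 × 5.1522) = −(-6.5697) = 6.5697%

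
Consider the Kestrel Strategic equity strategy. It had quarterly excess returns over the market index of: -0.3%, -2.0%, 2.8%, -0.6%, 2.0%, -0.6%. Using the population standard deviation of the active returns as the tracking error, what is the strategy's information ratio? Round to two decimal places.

0.13

μ = (-0.3 − 2 + 2.8 − 0.6 + 2 − 0.6) / 6 = 0.2167%
Σ(r − μ)² = (-0.3 − 0.2167)² + (-2 − 0.2167)² + … = 16.3683
σ = √[16.3683 / 6] = 1.6517%
IR = μ / tracking error = 0.2167 / 1.6517 = 0.1312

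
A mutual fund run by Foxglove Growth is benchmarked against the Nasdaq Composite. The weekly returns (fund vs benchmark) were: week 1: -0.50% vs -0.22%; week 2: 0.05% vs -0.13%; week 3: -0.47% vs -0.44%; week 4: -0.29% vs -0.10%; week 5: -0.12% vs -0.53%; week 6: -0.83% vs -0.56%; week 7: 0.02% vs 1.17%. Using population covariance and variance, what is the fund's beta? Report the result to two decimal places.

0.30

r̄p = -0.3057%,  r̄m = -0.1157%
Cov = Σ(rp − r̄p)(rm − r̄m) / 7 = 0.0919
Var(rm) = Σ(rm − r̄m)² / 7 = 0.3055
β = Cov / Var = 0.0919 / 0.3055 = 0.3008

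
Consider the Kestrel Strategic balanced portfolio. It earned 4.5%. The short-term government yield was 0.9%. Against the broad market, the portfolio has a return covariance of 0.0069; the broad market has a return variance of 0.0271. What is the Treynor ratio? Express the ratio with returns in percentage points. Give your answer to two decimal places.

β = Cov / Var = 0.0069 / 0.0271 = 0.2546
Treynor = (Rp − Rf) / β = (4.5% − 0.9%) / 0.2546 = 3.60 / 0.2546 = 14.1398

14.14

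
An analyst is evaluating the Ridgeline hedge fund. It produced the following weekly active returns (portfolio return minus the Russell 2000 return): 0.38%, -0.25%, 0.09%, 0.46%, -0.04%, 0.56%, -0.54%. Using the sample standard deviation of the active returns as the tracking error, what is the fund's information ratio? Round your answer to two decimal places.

r̄ = (0.38 − 0.25 + 0.09 + 0.46 − 0.04 + 0.56 − 0.54) / 7 = 0.0943%
Sample σ = √[Σ(r − r̄)² / 6] = √[0.9712 / 6] = √0.1619 = 0.4024%
IR = r̄ / tracking error = 0.0943 / 0.4024 = 0.2343

0.23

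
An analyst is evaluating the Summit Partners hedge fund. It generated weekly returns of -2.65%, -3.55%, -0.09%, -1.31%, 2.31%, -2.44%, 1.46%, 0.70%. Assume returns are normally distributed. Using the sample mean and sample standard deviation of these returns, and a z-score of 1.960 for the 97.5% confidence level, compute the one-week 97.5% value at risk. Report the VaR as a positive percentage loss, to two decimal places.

4.85

Mean return r̄ = -5.570 / 8 = -0.6963%
Sample std dev = √[31.3824 / 7] = 2.1174%
VaR = −(r̄ − z·σ) = −(-0.6963 − 1.960 × 2.1174) = −(-4.8464) = 4.8464%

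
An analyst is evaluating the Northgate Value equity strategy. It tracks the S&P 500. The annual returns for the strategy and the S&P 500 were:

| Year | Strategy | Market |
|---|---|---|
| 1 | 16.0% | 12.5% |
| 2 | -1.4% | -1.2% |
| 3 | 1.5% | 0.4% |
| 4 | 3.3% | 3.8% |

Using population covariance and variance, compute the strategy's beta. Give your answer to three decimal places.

r̄p = 4.8500%,  r̄m = 3.8750%
Cov = Σ(rp − r̄p)(rm − r̄m) / 4 = 34.9113
Var(rm) = Σ(rm − r̄m)² / 4 = 28.0569
β = Cov / Var = 34.9113 / 28.0569 = 1.2443

1.244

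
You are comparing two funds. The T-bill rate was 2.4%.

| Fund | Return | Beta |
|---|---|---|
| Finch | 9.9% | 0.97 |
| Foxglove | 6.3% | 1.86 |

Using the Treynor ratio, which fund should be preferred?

Finch

Finch: Treynor = (9.9% − 2.4%) / 0.97 = 7.732
Foxglove: Treynor = (6.3% − 2.4%) / 1.86 = 2.097
Highest: Finch (7.732).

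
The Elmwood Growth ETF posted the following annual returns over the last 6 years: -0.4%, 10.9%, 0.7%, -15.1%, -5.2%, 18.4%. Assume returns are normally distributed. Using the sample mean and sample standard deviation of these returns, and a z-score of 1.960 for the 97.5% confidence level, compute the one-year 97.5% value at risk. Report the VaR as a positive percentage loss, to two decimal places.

Mean return μ = 9.30 / 6 = 1.5500%
Σ(r − μ)² = 698.6550; sample σ = √(698.6550/5) = 11.8208%
VaR = −(μ − z·σ) = −(1.5500 − 1.960 × 11.8208) = −(-21.6188) = 21.6188%

21.62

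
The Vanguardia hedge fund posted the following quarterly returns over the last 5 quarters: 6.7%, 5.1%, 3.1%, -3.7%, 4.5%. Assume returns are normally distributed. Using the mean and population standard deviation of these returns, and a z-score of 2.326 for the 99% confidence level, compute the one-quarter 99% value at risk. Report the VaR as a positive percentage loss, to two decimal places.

r̄ = (6.7 + 5.1 + 3.1 − 3.7 + 4.5) / 5 = 3.1400%
Population std dev = √[65.1520 / 5] = 3.6098%
VaR = −(r̄ − z·σ) = −(3.1400 − 2.326 × 3.6098) = −(-5.2564) = 5.2564%

5.26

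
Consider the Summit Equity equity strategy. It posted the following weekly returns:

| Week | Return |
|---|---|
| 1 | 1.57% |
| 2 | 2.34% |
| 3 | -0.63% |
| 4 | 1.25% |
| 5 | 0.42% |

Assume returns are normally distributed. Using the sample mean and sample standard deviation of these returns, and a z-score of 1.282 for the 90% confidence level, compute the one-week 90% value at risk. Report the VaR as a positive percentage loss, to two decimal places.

0.47

μ = (1.57 + 2.34 − 0.63 + 1.25 + 0.42) / 5 = 4.950 / 5 = 0.9900%
Sample σ = √[Σ(r − μ)² / 4] = √[5.1758 / 4] = √1.2940 = 1.1375%
VaR = −(μ − z·σ) = −(0.9900 − 1.282 × 1.1375) = −(-0.4683) = 0.4683%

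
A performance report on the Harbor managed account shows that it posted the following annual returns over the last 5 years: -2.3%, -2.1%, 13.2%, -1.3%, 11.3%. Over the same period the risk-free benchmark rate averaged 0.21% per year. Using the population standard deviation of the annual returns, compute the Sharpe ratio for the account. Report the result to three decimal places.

0.510

r̄ = (-2.3 − 2.1 + 13.2 − 1.3 + 11.3) / 5 = 18.80 / 5 = 3.7600%
Σ(r − r̄)² = (-2.3 − 3.7600)² + (-2.1 − 3.7600)² + (13.2 − 3.7600)² + … = 242.6320
population σ = √(242.6320 / 5) = √48.5264 = 6.9661%
Sharpe = (r̄ − rf) / σ = (3.7600 − 0.21) / 6.9661 = 3.5500 / 6.9661 = 0.5096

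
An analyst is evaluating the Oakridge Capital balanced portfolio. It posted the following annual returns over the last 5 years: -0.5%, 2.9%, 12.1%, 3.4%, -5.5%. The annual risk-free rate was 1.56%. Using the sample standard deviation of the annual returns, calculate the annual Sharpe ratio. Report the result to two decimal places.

μ = (-0.5 + 2.9 + 12.1 + 3.4 − 5.5) / 5 = 12.40 / 5 = 2.4800%
Σ(r − μ)² = (-0.5 − 2.4800)² + (2.9 − 2.4800)² + (12.1 − 2.4800)² + … = 166.1280
σ = √[166.1280 / 4] = 6.4445%
Sharpe = (μ − rf) / σ = (2.4800 − 1.56) / 6.4445 = 0.9200 / 6.4445 = 0.1428

0.14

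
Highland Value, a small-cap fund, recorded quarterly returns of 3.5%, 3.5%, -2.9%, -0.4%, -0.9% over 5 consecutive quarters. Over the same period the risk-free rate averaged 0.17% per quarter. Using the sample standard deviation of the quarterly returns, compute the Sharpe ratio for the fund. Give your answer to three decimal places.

0.137

Mean return r̄ = 2.80 / 5 = 0.5600%
Sample std dev = √[32.3120 / 4] = 2.8422%
Sharpe = (r̄ − rf) / σ = (0.5600 − 0.17) / 2.8422 = 0.3900 / 2.8422 = 0.1372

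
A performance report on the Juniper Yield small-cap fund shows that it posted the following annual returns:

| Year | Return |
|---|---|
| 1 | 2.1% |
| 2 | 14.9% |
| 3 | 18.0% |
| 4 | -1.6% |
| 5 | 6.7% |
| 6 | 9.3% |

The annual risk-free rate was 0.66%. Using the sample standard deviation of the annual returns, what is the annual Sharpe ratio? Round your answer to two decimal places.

1.02

μ = (2.1 + 14.9 + 18 − 1.6 + 6.7 + 9.3) / 6 = 49.40 / 6 = 8.2333%
Σ(r − μ)² = (2.1 − 8.2333)² + (14.9 − 8.2333)² + (18 − 8.2333)² + … = 277.6333
σ = √[277.6333 / 5] = 7.4516%
Sharpe = (μ − rf) / σ = (8.2333 − 0.66) / 7.4516 = 7.5733 / 7.4516 = 1.0163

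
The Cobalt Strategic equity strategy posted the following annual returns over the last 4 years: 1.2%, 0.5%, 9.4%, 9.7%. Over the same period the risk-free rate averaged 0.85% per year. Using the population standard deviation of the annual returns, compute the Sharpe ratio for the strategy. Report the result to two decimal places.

1.00

r̄ = (1.2 + 0.5 + 9.4 + 9.7) / 4 = 5.2000%
Σ(r − r̄)² = (1.2 − 5.2000)² + (0.5 − 5.2000)² + … = 75.9800
population σ = √(75.9800 / 4) = √18.9950 = 4.3583%
Sharpe = (r̄ − rf) / σ = (5.2000 − 0.85) / 4.3583 = 4.3500 / 4.3583 = 0.9981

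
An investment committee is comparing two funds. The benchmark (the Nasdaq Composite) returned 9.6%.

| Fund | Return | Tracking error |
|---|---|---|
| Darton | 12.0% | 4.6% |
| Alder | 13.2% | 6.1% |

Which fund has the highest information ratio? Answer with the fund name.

Alder

Darton: IR = (12.0% − 9.6%) / 4.6% = 0.522
Alder: IR = (13.2% − 9.6%) / 6.1% = 0.590
Highest: Alder (0.590).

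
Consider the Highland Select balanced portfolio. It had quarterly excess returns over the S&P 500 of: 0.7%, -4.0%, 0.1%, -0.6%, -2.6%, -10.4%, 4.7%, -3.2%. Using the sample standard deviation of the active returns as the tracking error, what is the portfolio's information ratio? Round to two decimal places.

-0.44

Mean return μ = -15.30 / 8 = -1.9125%
Σ(r − μ)² = (0.7 − (-1.9125))² + (-4 − (-1.9125))² + (0.1 − (-1.9125))² + … = 134.8488
sample σ = √(134.8488 / 7) = √19.2641 = 4.3891%
IR = μ / tracking error = -1.9125 / 4.3891 = -0.4357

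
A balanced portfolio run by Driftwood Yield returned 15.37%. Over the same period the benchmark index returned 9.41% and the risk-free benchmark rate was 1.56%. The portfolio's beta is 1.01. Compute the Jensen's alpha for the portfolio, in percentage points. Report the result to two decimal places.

5.88

CAPM expected return = Rf + β(Rm − Rf) = 1.56% + 1.01 × (9.41% − 1.56%) = 1.56 + 1.01 × 7.85 = 9.4885%
Jensen's α = Rp − E[R] = 15.37% − 9.4885% = 5.8815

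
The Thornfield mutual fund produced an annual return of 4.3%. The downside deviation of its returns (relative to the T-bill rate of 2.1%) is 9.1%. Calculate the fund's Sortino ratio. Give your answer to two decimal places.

Sortino = (Rp − Rf) / σd = (4.3% − 2.1%) / 9.1% = 2.20% / 9.1% = 0.2418

0.24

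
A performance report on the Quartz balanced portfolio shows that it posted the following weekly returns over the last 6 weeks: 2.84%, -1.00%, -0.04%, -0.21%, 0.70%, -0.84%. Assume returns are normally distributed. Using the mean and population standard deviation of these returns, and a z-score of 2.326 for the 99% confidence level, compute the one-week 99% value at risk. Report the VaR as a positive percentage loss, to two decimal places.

2.75

r̄ = (2.84 − 1 − 0.04 − 0.21 + 0.7 − 0.84) / 6 = 1.450 / 6 = 0.2417%
Σ(r − r̄)² = (2.84 − 0.2417)² + (-1 − 0.2417)² + … = 9.9565
population σ = √(9.9565 / 6) = √1.6594 = 1.2882%
VaR = −(r̄ − z·σ) = −(0.2417 − 2.326 × 1.2882) = −(-2.7547) = 2.7547%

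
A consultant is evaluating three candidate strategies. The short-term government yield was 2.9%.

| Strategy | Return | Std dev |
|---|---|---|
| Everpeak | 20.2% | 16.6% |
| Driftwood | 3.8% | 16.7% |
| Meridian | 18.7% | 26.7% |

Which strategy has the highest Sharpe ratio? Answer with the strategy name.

Everpeak

Everpeak: Sharpe ratio = (20.2% − 2.9%) / 16.6% = 1.042
Driftwood: Sharpe ratio = (3.8% − 2.9%) / 16.7% = 0.054
Meridian: Sharpe ratio = (18.7% − 2.9%) / 26.7% = 0.592
Highest: Everpeak (1.042).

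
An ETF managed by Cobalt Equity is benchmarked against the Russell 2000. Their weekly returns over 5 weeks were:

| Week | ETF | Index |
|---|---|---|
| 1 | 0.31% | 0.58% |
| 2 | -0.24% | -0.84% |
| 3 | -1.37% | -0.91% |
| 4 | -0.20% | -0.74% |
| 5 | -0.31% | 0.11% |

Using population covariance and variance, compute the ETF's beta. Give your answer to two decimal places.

0.61

r̄p = -0.3620%,  r̄m = -0.3600%
Cov = Σ(rp − r̄p)(rm − r̄m) / 5 = 0.2181
Var(rm) = Σ(rm − r̄m)² / 5 = 0.3564
β = Cov / Var = 0.2181 / 0.3564 = 0.6120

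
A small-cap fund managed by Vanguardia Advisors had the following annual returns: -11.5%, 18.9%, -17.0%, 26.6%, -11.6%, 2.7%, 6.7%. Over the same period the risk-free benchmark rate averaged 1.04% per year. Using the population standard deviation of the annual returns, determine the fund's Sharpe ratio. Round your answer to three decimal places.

0.070

r̄ = (-11.5 + 18.9 − 17 + 26.6 − 11.6 + 2.7 + 6.7) / 7 = 14.80 / 7 = 2.1143%
Population σ = √[Σ(r − r̄)² / 7] = √[1641.4686 / 7] = √234.4955 = 15.3132%
Sharpe = (r̄ − rf) / σ = (2.1143 − 1.04) / 15.3132 = 1.0743 / 15.3132 = 0.0702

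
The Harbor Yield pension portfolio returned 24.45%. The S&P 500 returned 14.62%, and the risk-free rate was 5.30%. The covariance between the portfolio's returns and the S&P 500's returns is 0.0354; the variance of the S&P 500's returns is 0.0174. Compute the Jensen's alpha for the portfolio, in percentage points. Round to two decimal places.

β = Cov / Var = 0.0354 / 0.0174 = 2.0345
E[R] = Rf + β(Rm − Rf) = 5.30% + 2.0345 × (14.62% − 5.30%) = 24.2615%
α = Rp − E[R] = 24.45% − 24.2615% = 0.1885

0.19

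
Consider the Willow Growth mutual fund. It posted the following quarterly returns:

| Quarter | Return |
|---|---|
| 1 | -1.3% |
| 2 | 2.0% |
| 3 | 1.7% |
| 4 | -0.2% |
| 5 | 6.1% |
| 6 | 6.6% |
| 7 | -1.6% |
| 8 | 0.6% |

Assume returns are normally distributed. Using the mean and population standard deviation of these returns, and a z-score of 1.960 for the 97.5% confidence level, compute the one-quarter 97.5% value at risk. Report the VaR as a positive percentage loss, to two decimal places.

r̄ = (-1.3 + 2 + 1.7 − 0.2 + 6.1 + 6.6 − 1.6 + 0.6) / 8 = 13.90 / 8 = 1.7375%
Σ(r − r̄)² = (-1.3 − 1.7375)² + (2 − 1.7375)² + … = 68.1588
σ = √[68.1588 / 8] = 2.9189%
VaR = −(r̄ − z·σ) = −(1.7375 − 1.960 × 2.9189) = −(-3.9835) = 3.9835%

3.98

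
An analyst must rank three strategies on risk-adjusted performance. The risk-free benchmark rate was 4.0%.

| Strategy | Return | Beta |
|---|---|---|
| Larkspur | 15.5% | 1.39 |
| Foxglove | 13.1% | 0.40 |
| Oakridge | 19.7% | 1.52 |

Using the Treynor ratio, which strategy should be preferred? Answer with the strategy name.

Larkspur: Treynor = (15.5% − 4.0%) / 1.39 = 8.273
Foxglove: Treynor = (13.1% − 4.0%) / 0.40 = 22.750
Oakridge: Treynor = (19.7% − 4.0%) / 1.52 = 10.329
Highest: Foxglove (22.750).

Foxglove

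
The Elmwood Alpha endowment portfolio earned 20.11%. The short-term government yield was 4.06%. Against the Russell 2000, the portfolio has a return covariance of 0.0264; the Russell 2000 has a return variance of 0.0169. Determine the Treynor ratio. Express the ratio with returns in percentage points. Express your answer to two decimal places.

10.27

β = Cov / Var = 0.0264 / 0.0169 = 1.5621
Treynor = (Rp − Rf) / β = (20.11% − 4.06%) / 1.5621 = 16.05 / 1.5621 = 10.2746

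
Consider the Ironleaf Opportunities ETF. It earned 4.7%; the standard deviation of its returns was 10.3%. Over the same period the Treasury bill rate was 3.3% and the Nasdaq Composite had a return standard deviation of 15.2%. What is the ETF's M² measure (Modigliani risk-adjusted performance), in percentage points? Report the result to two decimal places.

Sharpe = (Rp − Rf) / σp = (4.7% − 3.3%) / 10.3% = 0.1359
M² = Rf + Sharpe × σm = 3.3% + 0.1359 × 15.2% = 5.3657%

5.37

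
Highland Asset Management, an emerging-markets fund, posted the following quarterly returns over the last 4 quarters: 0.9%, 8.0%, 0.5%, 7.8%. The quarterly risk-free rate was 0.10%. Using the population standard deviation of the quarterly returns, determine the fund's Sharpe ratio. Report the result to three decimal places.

μ = (0.9 + 8 + 0.5 + 7.8) / 4 = 17.20 / 4 = 4.3000%
Population σ = √[Σ(r − μ)² / 4] = √[51.9400 / 4] = √12.9850 = 3.6035%
Sharpe = (μ − rf) / σ = (4.3000 − 0.1) / 3.6035 = 4.2000 / 3.6035 = 1.1655

1.166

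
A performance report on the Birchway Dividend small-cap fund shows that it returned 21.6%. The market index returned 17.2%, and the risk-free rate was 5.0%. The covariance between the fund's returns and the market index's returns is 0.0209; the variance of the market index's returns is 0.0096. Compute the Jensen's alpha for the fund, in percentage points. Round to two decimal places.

β = Cov / Var = 0.0209 / 0.0096 = 2.1771
E[R] = Rf + β(Rm − Rf) = 5.0% + 2.1771 × (17.2% − 5.0%) = 31.5606%
α = Rp − E[R] = 21.6% − 31.5606% = -9.9606

-9.96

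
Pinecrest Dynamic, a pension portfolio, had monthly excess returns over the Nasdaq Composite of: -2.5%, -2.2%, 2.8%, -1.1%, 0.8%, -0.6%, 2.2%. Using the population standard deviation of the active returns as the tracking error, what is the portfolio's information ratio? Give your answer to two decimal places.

r̄ = (-2.5 − 2.2 + 2.8 − 1.1 + 0.8 − 0.6 + 2.2) / 7 = -0.0857%
Population σ = √[Σ(r − r̄)² / 7] = √[25.9286 / 7] = √3.7041 = 1.9246%
IR = r̄ / tracking error = -0.0857 / 1.9246 = -0.0445

-0.04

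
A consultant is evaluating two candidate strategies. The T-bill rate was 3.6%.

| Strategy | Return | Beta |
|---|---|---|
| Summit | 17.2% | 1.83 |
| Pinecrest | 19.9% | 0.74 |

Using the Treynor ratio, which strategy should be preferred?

Summit: Treynor = (17.2% − 3.6%) / 1.83 = 7.432
Pinecrest: Treynor = (19.9% − 3.6%) / 0.74 = 22.027
Highest: Pinecrest (22.027).

Pinecrest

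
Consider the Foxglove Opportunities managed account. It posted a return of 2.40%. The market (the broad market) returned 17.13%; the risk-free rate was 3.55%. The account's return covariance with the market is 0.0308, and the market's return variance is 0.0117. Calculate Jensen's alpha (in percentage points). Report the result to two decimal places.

-36.90

β = Cov / Var = 0.0308 / 0.0117 = 2.6325
E[R] = Rf + β(Rm − Rf) = 3.55% + 2.6325 × (17.13% − 3.55%) = 39.2994%
α = Rp − E[R] = 2.40% − 39.2994% = -36.8994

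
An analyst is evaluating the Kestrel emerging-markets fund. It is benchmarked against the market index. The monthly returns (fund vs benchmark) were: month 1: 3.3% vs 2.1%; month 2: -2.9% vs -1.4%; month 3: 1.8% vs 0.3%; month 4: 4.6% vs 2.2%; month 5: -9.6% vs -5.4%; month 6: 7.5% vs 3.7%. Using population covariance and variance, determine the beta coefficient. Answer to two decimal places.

1.86

r̄p = 0.7833%,  r̄m = 0.2500%
Cov = Σ(rp − r̄p)(rm − r̄m) / 6 = 16.6775
Var(rm) = Σ(rm − r̄m)² / 6 = 8.9625
β = Cov / Var = 16.6775 / 8.9625 = 1.8608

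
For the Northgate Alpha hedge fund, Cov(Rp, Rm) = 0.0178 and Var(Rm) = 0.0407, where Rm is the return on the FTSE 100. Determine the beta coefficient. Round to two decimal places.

β = Cov(Rp, Rm) / Var(Rm) = 0.0178 / 0.0407 = 0.4373

0.44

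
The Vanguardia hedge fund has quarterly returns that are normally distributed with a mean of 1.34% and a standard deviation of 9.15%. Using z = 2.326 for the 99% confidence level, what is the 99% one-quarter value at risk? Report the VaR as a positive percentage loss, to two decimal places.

19.94

VaR (as % loss) = −(μ − z·σ) = −(1.34% − 2.326 × 9.15%) = −(-19.9429%) = 19.9429%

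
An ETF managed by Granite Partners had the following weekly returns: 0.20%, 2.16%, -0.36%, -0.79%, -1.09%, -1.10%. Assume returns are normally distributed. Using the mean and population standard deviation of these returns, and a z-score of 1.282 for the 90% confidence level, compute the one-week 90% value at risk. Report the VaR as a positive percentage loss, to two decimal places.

1.62

μ = (0.2 + 2.16 − 0.36 − 0.79 − 1.09 − 1.1) / 6 = -0.980 / 6 = -0.1633%
Σ(r − μ)² = (0.2 − (-0.1633))² + (2.16 − (-0.1633))² + (-0.36 − (-0.1633))² + … = 7.6973
population σ = √(7.6973 / 6) = √1.2829 = 1.1327%
VaR = −(μ − z·σ) = −(-0.1633 − 1.282 × 1.1327) = −(-1.6154) = 1.6154%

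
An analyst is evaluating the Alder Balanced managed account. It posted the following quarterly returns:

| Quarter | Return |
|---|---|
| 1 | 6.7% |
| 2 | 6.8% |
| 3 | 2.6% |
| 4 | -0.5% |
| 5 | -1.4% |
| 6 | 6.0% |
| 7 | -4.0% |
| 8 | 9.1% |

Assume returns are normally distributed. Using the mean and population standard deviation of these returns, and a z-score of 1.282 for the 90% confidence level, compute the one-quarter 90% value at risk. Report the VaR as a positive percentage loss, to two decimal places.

Mean return r̄ = 25.30 / 8 = 3.1625%
Σ(r − r̄)² = 154.8988; population σ = √(154.8988/8) = 4.4003%
VaR = −(r̄ − z·σ) = −(3.1625 − 1.282 × 4.4003) = −(-2.4787) = 2.4787%

2.48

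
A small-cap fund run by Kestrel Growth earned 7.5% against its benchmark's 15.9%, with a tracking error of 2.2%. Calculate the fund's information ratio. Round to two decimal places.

-3.82

IR = (Rp − Rb) / TE = (7.5% − 15.9%) / 2.2% = -8.40% / 2.2% = -3.8182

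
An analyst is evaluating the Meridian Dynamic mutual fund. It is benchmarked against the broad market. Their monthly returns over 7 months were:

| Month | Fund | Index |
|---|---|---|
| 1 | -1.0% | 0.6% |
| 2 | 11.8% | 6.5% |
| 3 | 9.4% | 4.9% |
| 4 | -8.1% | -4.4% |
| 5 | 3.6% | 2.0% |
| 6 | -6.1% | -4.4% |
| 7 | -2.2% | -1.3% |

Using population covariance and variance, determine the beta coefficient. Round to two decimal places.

r̄p = 1.0571%,  r̄m = 0.5571%
Cov = Σ(rp − r̄p)(rm − r̄m) / 7 = 27.2253
Var(rm) = Σ(rm − r̄m)² / 7 = 15.5510
β = Cov / Var = 27.2253 / 15.5510 = 1.7507

1.75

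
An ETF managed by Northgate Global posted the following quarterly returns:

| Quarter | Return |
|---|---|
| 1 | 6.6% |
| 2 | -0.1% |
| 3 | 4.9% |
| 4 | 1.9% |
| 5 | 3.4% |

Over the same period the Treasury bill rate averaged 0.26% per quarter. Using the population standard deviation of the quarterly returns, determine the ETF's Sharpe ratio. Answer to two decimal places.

r̄ = (6.6 − 0.1 + 4.9 + 1.9 + 3.4) / 5 = 3.3400%
Σ(r − r̄)² = 26.9720; population σ = √(26.9720/5) = 2.3226%
Sharpe = (r̄ − rf) / σ = (3.3400 − 0.26) / 2.3226 = 3.0800 / 2.3226 = 1.3261

1.33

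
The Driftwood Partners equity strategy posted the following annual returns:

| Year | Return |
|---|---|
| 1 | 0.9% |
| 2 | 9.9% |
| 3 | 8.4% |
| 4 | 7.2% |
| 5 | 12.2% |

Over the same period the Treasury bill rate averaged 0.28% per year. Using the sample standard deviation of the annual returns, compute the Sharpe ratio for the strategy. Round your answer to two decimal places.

1.75

r̄ = (0.9 + 9.9 + 8.4 + 7.2 + 12.2) / 5 = 38.60 / 5 = 7.7200%
Sample std dev = √[72.0680 / 4] = 4.2446%
Sharpe = (r̄ − rf) / σ = (7.7200 − 0.28) / 4.2446 = 7.4400 / 4.2446 = 1.7528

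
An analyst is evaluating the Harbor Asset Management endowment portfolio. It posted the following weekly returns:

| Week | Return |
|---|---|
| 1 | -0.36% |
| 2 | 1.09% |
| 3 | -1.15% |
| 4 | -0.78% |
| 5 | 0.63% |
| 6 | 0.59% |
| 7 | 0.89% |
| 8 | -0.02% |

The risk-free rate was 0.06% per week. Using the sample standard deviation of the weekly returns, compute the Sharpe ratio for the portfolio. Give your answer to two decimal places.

0.06

Mean return μ = 0.890 / 8 = 0.1113%
Sample std dev = √[4.6871 / 7] = 0.8183%
Sharpe = (μ − rf) / σ = (0.1113 − 0.06) / 0.8183 = 0.0513 / 0.8183 = 0.0627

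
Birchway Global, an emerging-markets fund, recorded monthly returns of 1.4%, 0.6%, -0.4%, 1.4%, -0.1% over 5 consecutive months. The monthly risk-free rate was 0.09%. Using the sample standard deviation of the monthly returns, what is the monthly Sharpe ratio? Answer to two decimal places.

0.59

r̄ = (1.4 + 0.6 − 0.4 + 1.4 − 0.1) / 5 = 2.90 / 5 = 0.5800%
Σ(r − r̄)² = 2.7680; sample σ = √(2.7680/4) = 0.8319%
Sharpe = (r̄ − rf) / σ = (0.5800 − 0.09) / 0.8319 = 0.4900 / 0.8319 = 0.5890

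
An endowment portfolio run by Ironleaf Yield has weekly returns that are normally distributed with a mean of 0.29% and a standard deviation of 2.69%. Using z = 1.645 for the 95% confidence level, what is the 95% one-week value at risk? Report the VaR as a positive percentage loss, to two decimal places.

4.14

VaR (as % loss) = −(μ − z·σ) = −(0.29% − 1.645 × 2.69%) = −(-4.13505%) = 4.13505%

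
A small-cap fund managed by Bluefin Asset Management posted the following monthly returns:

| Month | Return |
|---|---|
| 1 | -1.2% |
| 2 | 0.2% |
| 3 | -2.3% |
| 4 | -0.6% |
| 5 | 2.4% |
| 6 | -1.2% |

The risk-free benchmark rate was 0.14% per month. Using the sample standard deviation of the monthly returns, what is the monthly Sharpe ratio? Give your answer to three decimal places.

-0.364

Mean return r̄ = -2.70 / 6 = -0.4500%
Σ(r − r̄)² = 13.1150; sample σ = √(13.1150/5) = 1.6196%
Sharpe = (r̄ − rf) / σ = (-0.4500 − 0.14) / 1.6196 = -0.5900 / 1.6196 = -0.3643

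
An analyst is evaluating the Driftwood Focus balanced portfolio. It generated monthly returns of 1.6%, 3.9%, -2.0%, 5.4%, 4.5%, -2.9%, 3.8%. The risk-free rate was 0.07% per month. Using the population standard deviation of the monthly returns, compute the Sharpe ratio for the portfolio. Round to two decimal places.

0.65

r̄ = (1.6 + 3.9 − 2 + 5.4 + 4.5 − 2.9 + 3.8) / 7 = 14.30 / 7 = 2.0429%
Σ(r − r̄)² = 64.8171; population σ = √(64.8171/7) = 3.0430%
Sharpe = (r̄ − rf) / σ = (2.0429 − 0.07) / 3.0430 = 1.9729 / 3.0430 = 0.6483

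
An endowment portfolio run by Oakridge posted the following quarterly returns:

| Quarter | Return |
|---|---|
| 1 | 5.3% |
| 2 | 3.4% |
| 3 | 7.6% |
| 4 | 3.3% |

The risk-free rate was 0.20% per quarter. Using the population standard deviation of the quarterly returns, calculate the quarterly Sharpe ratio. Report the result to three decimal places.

2.685

Mean return r̄ = 19.60 / 4 = 4.9000%
Population std dev = √[12.2600 / 4] = 1.7507%
Sharpe = (r̄ − rf) / σ = (4.9000 − 0.2) / 1.7507 = 4.7000 / 1.7507 = 2.6846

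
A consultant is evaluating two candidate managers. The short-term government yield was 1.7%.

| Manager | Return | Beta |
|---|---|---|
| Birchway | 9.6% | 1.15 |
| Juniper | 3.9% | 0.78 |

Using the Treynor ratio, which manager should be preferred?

Birchway

Birchway: Treynor = (9.6% − 1.7%) / 1.15 = 6.870
Juniper: Treynor = (3.9% − 1.7%) / 0.78 = 2.821
Highest: Birchway (6.870).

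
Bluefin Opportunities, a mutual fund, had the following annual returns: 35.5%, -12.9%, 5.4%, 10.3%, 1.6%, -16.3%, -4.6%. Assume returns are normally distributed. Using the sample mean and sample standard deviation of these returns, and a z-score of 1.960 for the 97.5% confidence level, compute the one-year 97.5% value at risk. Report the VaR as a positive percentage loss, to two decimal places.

31.23

Mean return r̄ = 19.00 / 7 = 2.7143%
Σ(r − r̄)² = 1799.7486; sample σ = √(1799.7486/6) = 17.3193%
VaR = −(r̄ − z·σ) = −(2.7143 − 1.960 × 17.3193) = −(-31.2315) = 31.2315%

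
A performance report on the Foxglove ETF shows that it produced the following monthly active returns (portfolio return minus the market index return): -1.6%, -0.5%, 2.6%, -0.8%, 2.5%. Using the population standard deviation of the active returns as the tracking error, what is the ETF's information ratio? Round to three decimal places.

0.250

Mean return r̄ = 2.20 / 5 = 0.4400%
Σ(r − r̄)² = 15.4920; population σ = √(15.4920/5) = 1.7602%
IR = r̄ / tracking error = 0.4400 / 1.7602 = 0.2500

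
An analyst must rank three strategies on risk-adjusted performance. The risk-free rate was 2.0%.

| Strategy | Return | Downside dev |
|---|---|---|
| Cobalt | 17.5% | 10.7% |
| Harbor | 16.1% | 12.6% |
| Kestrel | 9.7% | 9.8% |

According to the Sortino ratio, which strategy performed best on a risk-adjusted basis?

Cobalt: Sortino ratio = (17.5% − 2.0%) / 10.7% = 1.449
Harbor: Sortino ratio = (16.1% − 2.0%) / 12.6% = 1.119
Kestrel: Sortino ratio = (9.7% − 2.0%) / 9.8% = 0.786
Highest: Cobalt (1.449).

Cobalt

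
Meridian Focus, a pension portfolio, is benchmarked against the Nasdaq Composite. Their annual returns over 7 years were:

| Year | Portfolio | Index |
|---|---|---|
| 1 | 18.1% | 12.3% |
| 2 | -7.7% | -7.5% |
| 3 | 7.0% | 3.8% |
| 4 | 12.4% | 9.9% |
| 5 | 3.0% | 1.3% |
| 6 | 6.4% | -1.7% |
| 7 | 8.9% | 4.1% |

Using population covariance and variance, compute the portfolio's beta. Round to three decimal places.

1.132

r̄p = 6.8714%,  r̄m = 3.1714%
Cov = Σ(rp − r̄p)(rm − r̄m) / 7 = 43.8149
Var(rm) = Σ(rm − r̄m)² / 7 = 38.7106
β = Cov / Var = 43.8149 / 38.7106 = 1.1319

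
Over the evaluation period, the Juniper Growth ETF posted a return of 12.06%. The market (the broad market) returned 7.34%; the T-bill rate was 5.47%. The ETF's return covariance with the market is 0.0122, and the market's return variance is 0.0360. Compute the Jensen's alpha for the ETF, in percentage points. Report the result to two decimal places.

5.96

β = Cov / Var = 0.0122 / 0.0360 = 0.3389
E[R] = Rf + β(Rm − Rf) = 5.47% + 0.3389 × (7.34% − 5.47%) = 6.1037%
α = Rp − E[R] = 12.06% − 6.1037% = 5.9563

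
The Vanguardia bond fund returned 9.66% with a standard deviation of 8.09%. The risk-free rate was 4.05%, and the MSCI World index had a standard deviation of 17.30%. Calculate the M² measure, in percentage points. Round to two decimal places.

16.05

Sharpe = (Rp − Rf) / σp = (9.66% − 4.05%) / 8.09% = 0.6934
M² = Rf + Sharpe × σm = 4.05% + 0.6934 × 17.30% = 16.0458%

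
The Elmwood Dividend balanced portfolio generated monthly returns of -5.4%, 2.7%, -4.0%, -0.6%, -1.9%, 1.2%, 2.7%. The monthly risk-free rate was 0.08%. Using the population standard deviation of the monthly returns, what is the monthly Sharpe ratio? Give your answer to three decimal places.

Mean return r̄ = -5.30 / 7 = -0.7571%
Σ(r − r̄)² = (-5.4 − (-0.7571))² + (2.7 − (-0.7571))² + … = 61.1371
population σ = √(61.1371 / 7) = √8.7339 = 2.9553%
Sharpe = (r̄ − rf) / σ = (-0.7571 − 0.08) / 2.9553 = -0.8371 / 2.9553 = -0.2833

-0.283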